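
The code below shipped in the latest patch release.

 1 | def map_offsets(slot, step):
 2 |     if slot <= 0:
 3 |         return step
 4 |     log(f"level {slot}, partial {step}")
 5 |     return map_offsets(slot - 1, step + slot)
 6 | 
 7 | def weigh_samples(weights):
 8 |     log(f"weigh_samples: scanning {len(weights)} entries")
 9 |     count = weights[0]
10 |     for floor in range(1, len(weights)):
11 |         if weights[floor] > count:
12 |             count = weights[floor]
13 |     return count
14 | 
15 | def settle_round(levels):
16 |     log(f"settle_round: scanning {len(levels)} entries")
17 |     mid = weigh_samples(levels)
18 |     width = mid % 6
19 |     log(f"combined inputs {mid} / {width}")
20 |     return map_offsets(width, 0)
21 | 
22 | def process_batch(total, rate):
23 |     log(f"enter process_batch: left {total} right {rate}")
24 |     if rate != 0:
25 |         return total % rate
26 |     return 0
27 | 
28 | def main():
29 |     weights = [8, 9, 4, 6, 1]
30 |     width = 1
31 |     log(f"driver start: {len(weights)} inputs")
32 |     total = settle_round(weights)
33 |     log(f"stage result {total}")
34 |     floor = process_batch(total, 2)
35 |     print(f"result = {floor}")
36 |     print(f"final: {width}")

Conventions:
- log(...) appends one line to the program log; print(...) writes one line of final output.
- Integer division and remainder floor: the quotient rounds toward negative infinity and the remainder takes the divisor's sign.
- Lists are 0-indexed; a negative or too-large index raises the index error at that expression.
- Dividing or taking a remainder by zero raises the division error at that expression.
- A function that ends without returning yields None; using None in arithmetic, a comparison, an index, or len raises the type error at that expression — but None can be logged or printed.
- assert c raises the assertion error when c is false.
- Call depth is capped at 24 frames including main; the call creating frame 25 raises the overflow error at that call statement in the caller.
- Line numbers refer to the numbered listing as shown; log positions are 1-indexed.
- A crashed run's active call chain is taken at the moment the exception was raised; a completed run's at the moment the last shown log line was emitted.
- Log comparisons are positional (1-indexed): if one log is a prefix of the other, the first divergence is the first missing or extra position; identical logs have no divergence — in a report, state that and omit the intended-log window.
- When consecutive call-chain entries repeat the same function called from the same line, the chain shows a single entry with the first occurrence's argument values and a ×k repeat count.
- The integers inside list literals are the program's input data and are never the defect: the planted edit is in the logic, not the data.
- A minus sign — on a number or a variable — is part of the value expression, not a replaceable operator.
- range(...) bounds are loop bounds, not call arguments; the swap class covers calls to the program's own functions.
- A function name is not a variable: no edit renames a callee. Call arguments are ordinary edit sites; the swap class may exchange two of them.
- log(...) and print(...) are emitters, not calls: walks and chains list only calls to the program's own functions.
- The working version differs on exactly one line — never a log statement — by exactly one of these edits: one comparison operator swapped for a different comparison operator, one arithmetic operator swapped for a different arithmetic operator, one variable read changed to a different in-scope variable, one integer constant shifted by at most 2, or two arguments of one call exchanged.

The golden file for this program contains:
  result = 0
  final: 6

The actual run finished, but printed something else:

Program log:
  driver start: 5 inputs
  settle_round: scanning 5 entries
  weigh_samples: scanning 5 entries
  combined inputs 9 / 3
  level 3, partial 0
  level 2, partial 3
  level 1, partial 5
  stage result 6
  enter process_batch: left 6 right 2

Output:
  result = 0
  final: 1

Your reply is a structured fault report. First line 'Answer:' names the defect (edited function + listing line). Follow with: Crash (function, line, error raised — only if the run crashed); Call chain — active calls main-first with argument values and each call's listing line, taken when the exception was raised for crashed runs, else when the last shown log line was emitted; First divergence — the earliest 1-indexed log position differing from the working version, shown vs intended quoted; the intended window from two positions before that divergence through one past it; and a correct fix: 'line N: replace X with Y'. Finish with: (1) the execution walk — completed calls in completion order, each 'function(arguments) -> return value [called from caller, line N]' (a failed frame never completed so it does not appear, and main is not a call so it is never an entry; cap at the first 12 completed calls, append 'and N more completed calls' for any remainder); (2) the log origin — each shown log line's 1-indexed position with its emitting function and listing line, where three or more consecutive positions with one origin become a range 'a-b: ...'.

Answer: the defect is in main at line 36.
Key fact: Every logged value matches the working version; the printed result is what differs.
Call chain: main -> process_batch(6, 2) (called at line 34).
First divergence: none; the two logs match at every position.
Execution walk:
  weigh_samples([8, 9, 4, 6, 1]) -> 9  [called from settle_round, line 17]
  map_offsets(0, 6) -> 6  [called from map_offsets, line 5]
  map_offsets(1, 5) -> 6  [called from map_offsets, line 5]
  map_offsets(2, 3) -> 6  [called from map_offsets, line 5]
  map_offsets(3, 0) -> 6  [called from settle_round, line 20]
  settle_round([8, 9, 4, 6, 1]) -> 6  [called from main, line 32]
  process_batch(6, 2) -> 0  [called from main, line 34]
Log origin:
  1: logged in main at line 31
  2: logged in settle_round at line 16
  3: logged in weigh_samples at line 8
  4: logged in settle_round at line 19
  5-7: logged in map_offsets at line 4
  8: logged in main at line 33
  9: logged in process_batch at line 23
A correct fix: line 36: replace `width` with `total`.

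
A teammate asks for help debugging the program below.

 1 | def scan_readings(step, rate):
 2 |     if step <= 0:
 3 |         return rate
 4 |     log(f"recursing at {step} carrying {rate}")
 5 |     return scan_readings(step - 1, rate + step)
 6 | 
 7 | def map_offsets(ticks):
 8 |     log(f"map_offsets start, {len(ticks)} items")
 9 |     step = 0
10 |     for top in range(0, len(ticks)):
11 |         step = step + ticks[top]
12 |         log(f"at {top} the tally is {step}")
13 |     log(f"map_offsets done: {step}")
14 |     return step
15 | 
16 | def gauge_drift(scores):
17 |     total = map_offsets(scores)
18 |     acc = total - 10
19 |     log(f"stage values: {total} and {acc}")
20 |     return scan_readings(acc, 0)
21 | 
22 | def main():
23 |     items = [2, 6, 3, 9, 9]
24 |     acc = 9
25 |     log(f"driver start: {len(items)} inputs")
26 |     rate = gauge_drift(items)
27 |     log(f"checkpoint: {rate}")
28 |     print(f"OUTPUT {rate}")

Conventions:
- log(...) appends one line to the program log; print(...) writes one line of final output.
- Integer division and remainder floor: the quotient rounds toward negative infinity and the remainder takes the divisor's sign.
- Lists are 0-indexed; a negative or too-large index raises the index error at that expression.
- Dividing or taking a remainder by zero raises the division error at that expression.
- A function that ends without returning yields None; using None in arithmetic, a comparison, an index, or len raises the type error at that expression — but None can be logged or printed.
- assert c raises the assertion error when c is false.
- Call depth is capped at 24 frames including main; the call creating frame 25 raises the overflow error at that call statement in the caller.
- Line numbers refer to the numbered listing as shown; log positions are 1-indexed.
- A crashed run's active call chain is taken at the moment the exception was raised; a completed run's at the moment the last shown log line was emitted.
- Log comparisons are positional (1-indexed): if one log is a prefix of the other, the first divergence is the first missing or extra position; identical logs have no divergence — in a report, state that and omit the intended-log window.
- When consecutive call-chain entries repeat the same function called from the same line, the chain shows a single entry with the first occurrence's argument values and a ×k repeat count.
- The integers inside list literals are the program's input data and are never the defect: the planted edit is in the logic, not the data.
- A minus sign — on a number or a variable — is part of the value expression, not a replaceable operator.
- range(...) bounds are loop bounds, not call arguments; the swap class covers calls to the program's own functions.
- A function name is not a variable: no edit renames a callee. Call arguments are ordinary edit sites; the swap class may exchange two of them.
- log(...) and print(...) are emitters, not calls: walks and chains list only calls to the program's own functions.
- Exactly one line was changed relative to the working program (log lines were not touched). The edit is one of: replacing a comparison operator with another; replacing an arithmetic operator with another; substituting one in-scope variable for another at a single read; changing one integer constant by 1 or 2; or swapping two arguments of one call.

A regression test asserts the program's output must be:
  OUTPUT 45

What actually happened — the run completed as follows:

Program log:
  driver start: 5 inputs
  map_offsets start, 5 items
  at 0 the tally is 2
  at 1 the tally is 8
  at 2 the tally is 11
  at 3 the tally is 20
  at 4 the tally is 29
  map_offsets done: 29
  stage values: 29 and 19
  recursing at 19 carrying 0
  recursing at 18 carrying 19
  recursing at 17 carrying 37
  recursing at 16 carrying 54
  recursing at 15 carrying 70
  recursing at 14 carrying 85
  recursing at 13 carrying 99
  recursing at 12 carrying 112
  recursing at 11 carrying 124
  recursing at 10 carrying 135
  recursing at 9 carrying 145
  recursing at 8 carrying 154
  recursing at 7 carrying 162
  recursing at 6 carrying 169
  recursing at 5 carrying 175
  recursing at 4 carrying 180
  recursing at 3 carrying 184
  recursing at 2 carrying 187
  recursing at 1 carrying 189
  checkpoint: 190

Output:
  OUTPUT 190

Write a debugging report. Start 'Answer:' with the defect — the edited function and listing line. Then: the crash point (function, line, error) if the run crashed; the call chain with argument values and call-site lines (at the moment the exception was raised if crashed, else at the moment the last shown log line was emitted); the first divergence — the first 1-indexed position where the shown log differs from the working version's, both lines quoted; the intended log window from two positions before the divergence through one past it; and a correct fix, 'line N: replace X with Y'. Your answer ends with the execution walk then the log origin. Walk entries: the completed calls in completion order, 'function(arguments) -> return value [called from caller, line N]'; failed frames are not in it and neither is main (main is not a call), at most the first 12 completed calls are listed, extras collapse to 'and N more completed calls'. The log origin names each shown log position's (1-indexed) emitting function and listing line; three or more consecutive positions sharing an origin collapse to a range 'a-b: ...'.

Answer: the defect is in gauge_drift at line 18.
Key observation: The earliest visible damage is log position 9 — 'stage values: 29 and 19' rather than the intended 'stage values: 29 and 9'.
Call chain: main.
First divergence: at position 9 the run shows 'stage values: 29 and 19' where the working version logs 'stage values: 29 and 9'.
Intended log window:
  7: at 4 the tally is 29
  8: map_offsets done: 29
  9: stage values: 29 and 9
  10: recursing at 9 carrying 0
Execution walk:
  map_offsets([2, 6, 3, 9, 9]) -> 29  [called from gauge_drift, line 17]
  scan_readings(0, 190) -> 190  [called from scan_readings, line 5]
  scan_readings(1, 189) -> 190  [called from scan_readings, line 5]
  scan_readings(2, 187) -> 190  [called from scan_readings, line 5]
  scan_readings(3, 184) -> 190  [called from scan_readings, line 5]
  scan_readings(4, 180) -> 190  [called from scan_readings, line 5]
  scan_readings(5, 175) -> 190  [called from scan_readings, line 5]
  scan_readings(6, 169) -> 190  [called from scan_readings, line 5]
  scan_readings(7, 162) -> 190  [called from scan_readings, line 5]
  scan_readings(8, 154) -> 190  [called from scan_readings, line 5]
  scan_readings(9, 145) -> 190  [called from scan_readings, line 5]
  scan_readings(10, 135) -> 190  [called from scan_readings, line 5]
  ... and 10 more completed calls
Log origin:
  1: from main, line 25
  2: from map_offsets, line 8
  3-7: from map_offsets, line 12
  8: from map_offsets, line 13
  9: from gauge_drift, line 19
  10-28: from scan_readings, line 4
  29: from main, line 27
A correct fix: line 18: replace `-` with `%`.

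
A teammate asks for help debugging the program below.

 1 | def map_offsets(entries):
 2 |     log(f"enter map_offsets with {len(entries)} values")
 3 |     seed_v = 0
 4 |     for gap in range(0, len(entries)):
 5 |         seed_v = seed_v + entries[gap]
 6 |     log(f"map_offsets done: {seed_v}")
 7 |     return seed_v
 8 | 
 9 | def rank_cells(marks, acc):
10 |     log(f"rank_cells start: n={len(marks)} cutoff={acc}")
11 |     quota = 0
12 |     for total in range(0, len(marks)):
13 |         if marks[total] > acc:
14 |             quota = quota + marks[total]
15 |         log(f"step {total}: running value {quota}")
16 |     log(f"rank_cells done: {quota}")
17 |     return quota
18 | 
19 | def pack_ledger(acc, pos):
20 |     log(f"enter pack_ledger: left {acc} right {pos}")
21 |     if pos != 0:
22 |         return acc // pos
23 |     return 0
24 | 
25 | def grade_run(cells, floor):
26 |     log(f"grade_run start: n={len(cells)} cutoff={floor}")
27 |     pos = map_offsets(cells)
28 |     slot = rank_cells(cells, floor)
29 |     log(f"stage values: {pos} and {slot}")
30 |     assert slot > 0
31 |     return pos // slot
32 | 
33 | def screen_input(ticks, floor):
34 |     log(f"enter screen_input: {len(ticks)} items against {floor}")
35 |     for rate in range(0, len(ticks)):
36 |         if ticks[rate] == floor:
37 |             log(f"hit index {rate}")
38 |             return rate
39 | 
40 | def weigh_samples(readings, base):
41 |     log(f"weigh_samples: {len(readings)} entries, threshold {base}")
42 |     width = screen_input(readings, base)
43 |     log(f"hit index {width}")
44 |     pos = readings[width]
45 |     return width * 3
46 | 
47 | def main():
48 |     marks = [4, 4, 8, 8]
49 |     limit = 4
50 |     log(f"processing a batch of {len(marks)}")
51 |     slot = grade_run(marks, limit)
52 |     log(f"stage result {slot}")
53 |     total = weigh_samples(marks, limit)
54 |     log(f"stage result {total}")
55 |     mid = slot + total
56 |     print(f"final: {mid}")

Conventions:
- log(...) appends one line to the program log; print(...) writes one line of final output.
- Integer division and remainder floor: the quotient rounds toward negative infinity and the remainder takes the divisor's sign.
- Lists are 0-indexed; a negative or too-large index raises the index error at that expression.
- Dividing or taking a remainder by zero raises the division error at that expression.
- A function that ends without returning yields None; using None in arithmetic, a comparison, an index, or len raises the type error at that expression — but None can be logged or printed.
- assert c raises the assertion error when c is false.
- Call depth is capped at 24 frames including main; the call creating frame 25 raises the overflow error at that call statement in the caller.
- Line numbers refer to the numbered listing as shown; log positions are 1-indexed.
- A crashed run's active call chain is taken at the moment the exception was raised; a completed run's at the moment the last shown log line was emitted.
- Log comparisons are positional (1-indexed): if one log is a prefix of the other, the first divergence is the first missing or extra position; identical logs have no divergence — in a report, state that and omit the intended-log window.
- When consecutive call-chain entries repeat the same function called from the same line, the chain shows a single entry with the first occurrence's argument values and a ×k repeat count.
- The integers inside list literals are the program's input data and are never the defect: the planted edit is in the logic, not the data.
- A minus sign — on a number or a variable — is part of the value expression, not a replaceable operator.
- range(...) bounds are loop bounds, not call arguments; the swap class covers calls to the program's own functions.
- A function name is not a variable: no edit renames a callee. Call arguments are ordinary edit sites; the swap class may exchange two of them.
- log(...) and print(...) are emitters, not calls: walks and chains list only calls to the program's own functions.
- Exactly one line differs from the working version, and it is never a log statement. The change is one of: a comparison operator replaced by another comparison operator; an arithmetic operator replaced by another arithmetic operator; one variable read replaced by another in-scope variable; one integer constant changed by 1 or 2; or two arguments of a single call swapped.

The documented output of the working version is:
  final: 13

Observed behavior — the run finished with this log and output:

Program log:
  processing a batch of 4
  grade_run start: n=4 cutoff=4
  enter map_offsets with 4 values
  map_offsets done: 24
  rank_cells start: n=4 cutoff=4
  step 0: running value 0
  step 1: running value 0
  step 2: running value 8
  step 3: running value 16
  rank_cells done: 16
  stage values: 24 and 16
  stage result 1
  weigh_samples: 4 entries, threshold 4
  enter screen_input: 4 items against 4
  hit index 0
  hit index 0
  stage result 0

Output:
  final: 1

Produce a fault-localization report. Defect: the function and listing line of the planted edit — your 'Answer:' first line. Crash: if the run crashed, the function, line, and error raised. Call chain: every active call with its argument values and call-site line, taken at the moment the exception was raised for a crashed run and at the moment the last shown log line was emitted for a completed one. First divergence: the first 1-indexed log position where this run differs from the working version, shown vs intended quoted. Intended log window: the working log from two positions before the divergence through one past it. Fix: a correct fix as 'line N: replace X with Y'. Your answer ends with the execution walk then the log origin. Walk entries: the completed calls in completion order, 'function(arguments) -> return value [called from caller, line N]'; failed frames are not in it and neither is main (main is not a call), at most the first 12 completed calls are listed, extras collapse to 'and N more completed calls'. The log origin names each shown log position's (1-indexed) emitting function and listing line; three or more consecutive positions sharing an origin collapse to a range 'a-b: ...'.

Answer: the defect is in weigh_samples at line 45.
The tell: Position 17 is the first bad log line: 'stage result 0' should read 'stage result 12'.
Call chain: main.
First divergence: position 17 — the shown line 'stage result 0' should read 'stage result 12'.
Intended log window:
  15: hit index 0
  16: hit index 0
  17: stage result 12
Execution walk:
  map_offsets([4, 4, 8, 8]) -> 24  [called from grade_run, line 27]
  rank_cells([4, 4, 8, 8], 4) -> 16  [called from grade_run, line 28]
  grade_run([4, 4, 8, 8], 4) -> 1  [called from main, line 51]
  screen_input([4, 4, 8, 8], 4) -> 0  [called from weigh_samples, line 42]
  weigh_samples([4, 4, 8, 8], 4) -> 0  [called from main, line 53]
Log line origins:
  1: from main, line 50
  2: from grade_run, line 26
  3: from map_offsets, line 2
  4: from map_offsets, line 6
  5: from rank_cells, line 10
  6-9: from rank_cells, line 15
  10: from rank_cells, line 16
  11: from grade_run, line 29
  12: from main, line 52
  13: from weigh_samples, line 41
  14: from screen_input, line 34
  15: from screen_input, line 37
  16: from weigh_samples, line 43
  17: from main, line 54
A correct fix: line 45: replace `width` with `pos`.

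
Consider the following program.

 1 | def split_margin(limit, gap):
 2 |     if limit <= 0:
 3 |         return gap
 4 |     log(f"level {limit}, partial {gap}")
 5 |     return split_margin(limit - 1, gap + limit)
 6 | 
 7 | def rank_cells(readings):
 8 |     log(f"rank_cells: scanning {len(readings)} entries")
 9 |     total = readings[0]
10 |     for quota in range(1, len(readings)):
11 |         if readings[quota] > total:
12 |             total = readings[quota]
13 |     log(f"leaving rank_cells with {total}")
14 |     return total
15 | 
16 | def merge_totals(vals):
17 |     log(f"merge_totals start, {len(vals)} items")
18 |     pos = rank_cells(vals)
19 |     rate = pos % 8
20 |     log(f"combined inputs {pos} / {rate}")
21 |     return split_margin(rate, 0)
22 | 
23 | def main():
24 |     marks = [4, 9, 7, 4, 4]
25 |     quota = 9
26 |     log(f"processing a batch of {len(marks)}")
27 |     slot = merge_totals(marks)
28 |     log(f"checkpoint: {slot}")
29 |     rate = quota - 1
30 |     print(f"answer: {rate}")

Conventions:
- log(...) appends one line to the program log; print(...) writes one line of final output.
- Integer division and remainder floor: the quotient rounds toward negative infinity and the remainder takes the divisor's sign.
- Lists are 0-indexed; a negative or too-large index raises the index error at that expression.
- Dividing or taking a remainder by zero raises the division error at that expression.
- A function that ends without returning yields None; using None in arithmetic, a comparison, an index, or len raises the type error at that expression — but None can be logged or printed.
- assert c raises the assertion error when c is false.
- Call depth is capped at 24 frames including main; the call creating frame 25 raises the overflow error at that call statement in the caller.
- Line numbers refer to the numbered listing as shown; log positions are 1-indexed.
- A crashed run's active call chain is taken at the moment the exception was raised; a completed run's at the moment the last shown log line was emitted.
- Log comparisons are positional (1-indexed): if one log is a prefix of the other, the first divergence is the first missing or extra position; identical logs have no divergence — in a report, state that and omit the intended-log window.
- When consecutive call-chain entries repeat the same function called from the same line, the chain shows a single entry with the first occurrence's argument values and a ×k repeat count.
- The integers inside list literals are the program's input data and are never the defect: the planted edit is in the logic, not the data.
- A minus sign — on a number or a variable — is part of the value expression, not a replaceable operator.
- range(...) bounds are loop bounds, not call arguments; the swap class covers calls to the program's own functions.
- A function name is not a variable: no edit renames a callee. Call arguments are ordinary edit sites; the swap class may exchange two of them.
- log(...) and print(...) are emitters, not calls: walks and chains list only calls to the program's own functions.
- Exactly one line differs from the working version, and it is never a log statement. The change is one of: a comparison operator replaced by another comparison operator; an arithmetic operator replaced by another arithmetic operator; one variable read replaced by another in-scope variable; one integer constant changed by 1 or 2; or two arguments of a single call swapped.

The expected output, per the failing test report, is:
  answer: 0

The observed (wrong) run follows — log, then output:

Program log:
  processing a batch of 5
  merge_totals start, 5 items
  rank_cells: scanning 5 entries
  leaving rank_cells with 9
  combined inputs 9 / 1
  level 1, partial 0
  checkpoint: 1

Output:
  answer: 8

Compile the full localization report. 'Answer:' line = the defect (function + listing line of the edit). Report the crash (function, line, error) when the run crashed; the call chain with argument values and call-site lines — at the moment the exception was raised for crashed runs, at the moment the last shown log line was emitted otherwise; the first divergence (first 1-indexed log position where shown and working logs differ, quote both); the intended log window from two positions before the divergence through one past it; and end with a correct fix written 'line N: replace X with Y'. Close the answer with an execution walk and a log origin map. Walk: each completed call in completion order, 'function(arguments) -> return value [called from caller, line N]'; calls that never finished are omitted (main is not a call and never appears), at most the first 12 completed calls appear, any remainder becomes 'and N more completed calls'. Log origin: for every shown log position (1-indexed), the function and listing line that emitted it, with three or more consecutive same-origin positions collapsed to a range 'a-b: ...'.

Answer: the defect is in main at line 29.
Key fact: Log streams are identical — the defect surfaces only in the printed output.
Call chain: main.
First divergence: none — the logs agree in full.
Execution walk:
  rank_cells([4, 9, 7, 4, 4]) -> 9  [called from merge_totals, line 18]
  split_margin(0, 1) -> 1  [called from split_margin, line 5]
  split_margin(1, 0) -> 1  [called from merge_totals, line 21]
  merge_totals([4, 9, 7, 4, 4]) -> 1  [called from main, line 27]
Log origins:
  1: logged in main at line 26
  2: logged in merge_totals at line 17
  3: logged in rank_cells at line 8
  4: logged in rank_cells at line 13
  5: logged in merge_totals at line 20
  6: logged in split_margin at line 4
  7: logged in main at line 28
A correct fix: line 29: replace `quota` with `slot`.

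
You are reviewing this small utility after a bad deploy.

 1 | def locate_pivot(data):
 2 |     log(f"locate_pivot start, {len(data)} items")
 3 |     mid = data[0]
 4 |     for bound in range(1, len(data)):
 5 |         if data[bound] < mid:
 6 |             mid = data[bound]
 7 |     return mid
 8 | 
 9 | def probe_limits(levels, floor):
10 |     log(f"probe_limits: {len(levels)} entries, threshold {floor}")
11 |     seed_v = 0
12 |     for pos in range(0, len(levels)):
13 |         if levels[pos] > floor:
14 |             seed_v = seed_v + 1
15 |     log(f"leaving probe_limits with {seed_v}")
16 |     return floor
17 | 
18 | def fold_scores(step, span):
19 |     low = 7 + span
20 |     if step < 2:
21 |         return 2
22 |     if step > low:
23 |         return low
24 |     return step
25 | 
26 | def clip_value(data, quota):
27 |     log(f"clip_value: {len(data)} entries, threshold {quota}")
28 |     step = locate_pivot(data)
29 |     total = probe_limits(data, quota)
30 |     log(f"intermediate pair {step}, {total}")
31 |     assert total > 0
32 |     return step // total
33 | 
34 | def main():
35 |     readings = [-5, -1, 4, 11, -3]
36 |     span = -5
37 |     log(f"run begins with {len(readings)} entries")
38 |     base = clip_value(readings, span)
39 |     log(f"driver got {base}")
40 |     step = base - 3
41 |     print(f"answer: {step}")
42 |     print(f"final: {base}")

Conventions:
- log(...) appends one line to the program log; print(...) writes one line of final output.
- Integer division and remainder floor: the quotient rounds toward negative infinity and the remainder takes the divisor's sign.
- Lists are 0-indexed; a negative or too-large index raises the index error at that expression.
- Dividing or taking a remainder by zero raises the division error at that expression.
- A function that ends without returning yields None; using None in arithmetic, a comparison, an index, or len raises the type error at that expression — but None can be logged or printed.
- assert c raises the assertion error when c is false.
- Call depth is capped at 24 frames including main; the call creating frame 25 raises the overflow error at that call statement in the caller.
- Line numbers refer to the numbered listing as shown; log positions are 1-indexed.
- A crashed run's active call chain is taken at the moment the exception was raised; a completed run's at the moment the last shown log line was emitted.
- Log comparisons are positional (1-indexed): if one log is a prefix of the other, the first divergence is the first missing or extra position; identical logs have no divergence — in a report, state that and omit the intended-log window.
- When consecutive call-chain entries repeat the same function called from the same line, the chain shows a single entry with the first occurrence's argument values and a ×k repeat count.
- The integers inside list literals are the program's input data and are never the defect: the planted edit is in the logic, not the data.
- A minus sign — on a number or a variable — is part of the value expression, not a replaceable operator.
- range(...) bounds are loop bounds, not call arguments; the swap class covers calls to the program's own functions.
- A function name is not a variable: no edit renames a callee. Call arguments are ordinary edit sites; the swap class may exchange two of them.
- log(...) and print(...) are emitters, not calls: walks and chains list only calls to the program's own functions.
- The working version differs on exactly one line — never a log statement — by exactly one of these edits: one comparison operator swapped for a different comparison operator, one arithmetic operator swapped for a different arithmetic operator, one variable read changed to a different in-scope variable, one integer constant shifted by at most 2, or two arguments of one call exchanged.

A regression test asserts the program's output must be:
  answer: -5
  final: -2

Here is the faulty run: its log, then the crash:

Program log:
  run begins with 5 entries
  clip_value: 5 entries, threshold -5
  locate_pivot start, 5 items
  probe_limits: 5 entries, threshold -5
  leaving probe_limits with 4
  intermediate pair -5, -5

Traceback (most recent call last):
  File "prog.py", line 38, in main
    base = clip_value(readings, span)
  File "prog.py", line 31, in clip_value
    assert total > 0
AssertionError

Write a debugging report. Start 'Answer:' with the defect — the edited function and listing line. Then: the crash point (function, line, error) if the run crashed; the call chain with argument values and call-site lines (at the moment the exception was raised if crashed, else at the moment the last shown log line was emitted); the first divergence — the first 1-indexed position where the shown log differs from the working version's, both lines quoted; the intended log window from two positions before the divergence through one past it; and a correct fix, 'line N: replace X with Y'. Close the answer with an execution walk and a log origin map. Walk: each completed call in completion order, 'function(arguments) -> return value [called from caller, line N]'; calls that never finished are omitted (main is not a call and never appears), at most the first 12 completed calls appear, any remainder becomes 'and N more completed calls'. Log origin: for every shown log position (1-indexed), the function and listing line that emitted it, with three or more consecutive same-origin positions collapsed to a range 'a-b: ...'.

Answer: the defect is in probe_limits at line 16.
The tell: The earliest visible damage is log position 6 — 'intermediate pair -5, -5' rather than the intended 'intermediate pair -5, 4'.
Crash: clip_value, line 31, AssertionError.
Call chain: main -> clip_value([-5, -1, 4, 11, -3], -5) (called at line 38).
First divergence: position 6 — the shown line 'intermediate pair -5, -5' should read 'intermediate pair -5, 4'.
Intended log window:
  4: probe_limits: 5 entries, threshold -5
  5: leaving probe_limits with 4
  6: intermediate pair -5, 4
  7: driver got -2
Execution walk:
  locate_pivot([-5, -1, 4, 11, -3]) -> -5  [called from clip_value, line 28]
  probe_limits([-5, -1, 4, 11, -3], -5) -> -5  [called from clip_value, line 29]
Log origins:
  1: logged in main at line 37
  2: logged in clip_value at line 27
  3: logged in locate_pivot at line 2
  4: logged in probe_limits at line 10
  5: logged in probe_limits at line 15
  6: logged in clip_value at line 30
A correct fix: line 16: replace `floor` with `seed_v`.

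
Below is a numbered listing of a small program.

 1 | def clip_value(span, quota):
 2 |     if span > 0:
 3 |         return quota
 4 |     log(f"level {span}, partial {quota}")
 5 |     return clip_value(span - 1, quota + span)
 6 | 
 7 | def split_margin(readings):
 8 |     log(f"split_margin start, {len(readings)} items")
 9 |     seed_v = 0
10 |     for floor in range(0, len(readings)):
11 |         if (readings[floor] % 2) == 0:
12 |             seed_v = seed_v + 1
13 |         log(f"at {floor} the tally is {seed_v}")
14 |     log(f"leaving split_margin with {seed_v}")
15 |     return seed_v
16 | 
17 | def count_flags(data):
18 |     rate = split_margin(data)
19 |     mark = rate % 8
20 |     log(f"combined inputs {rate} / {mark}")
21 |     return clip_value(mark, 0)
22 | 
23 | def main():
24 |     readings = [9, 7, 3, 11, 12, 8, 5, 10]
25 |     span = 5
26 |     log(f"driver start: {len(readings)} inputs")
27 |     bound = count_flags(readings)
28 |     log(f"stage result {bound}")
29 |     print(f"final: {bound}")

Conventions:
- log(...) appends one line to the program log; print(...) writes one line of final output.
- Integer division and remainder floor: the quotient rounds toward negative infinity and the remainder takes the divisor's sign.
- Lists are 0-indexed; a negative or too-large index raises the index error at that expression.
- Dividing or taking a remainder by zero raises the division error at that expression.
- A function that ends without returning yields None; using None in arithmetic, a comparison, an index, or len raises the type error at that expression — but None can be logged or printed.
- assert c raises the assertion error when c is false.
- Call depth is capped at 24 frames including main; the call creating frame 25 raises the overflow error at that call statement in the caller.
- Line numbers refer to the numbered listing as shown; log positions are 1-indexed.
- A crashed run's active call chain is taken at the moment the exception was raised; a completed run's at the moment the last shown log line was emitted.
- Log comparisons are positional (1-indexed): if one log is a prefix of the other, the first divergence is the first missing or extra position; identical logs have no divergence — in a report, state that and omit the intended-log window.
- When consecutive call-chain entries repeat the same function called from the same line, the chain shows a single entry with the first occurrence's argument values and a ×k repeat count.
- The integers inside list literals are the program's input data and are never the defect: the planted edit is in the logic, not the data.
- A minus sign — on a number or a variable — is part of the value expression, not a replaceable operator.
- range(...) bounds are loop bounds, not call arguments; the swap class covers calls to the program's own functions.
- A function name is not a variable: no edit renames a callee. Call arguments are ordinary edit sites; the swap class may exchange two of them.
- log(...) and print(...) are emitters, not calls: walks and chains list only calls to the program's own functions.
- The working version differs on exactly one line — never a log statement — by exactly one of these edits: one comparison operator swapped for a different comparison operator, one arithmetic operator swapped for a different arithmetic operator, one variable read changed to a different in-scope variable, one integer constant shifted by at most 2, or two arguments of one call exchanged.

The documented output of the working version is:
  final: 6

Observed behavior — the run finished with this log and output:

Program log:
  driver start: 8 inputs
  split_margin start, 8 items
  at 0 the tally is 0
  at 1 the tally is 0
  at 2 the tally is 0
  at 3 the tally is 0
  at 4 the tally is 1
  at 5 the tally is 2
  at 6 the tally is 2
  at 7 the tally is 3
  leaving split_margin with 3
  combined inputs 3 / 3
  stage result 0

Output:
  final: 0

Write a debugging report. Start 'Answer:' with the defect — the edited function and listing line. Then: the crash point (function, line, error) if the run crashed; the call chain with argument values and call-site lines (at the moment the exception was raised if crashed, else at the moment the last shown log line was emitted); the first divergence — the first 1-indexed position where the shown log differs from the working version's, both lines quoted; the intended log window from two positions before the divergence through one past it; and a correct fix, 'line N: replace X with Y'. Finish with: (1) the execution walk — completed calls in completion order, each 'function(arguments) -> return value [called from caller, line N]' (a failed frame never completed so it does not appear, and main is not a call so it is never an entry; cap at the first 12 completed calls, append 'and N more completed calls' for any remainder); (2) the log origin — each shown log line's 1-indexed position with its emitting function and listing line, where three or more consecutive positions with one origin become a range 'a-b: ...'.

Answer: the defect is in clip_value at line 2.
The tell: The log first diverges at position 13: the faulty run prints 'stage result 0' where the working version prints 'level 3, partial 0'.
Call chain: main.
First divergence: position 13 — the shown line 'stage result 0' should read 'level 3, partial 0'.
Intended log window:
  11: leaving split_margin with 3
  12: combined inputs 3 / 3
  13: level 3, partial 0
  14: level 2, partial 3
Execution walk:
  split_margin([9, 7, 3, 11, 12, 8, 5, 10]) -> 3  [called from count_flags, line 18]
  clip_value(3, 0) -> 0  [called from count_flags, line 21]
  count_flags([9, 7, 3, 11, 12, 8, 5, 10]) -> 0  [called from main, line 27]
Log origins:
  1: from main, line 26
  2: from split_margin, line 8
  3-10: from split_margin, line 13
  11: from split_margin, line 14
  12: from count_flags, line 20
  13: from main, line 28
A correct fix: line 2: replace `>` with `<=`.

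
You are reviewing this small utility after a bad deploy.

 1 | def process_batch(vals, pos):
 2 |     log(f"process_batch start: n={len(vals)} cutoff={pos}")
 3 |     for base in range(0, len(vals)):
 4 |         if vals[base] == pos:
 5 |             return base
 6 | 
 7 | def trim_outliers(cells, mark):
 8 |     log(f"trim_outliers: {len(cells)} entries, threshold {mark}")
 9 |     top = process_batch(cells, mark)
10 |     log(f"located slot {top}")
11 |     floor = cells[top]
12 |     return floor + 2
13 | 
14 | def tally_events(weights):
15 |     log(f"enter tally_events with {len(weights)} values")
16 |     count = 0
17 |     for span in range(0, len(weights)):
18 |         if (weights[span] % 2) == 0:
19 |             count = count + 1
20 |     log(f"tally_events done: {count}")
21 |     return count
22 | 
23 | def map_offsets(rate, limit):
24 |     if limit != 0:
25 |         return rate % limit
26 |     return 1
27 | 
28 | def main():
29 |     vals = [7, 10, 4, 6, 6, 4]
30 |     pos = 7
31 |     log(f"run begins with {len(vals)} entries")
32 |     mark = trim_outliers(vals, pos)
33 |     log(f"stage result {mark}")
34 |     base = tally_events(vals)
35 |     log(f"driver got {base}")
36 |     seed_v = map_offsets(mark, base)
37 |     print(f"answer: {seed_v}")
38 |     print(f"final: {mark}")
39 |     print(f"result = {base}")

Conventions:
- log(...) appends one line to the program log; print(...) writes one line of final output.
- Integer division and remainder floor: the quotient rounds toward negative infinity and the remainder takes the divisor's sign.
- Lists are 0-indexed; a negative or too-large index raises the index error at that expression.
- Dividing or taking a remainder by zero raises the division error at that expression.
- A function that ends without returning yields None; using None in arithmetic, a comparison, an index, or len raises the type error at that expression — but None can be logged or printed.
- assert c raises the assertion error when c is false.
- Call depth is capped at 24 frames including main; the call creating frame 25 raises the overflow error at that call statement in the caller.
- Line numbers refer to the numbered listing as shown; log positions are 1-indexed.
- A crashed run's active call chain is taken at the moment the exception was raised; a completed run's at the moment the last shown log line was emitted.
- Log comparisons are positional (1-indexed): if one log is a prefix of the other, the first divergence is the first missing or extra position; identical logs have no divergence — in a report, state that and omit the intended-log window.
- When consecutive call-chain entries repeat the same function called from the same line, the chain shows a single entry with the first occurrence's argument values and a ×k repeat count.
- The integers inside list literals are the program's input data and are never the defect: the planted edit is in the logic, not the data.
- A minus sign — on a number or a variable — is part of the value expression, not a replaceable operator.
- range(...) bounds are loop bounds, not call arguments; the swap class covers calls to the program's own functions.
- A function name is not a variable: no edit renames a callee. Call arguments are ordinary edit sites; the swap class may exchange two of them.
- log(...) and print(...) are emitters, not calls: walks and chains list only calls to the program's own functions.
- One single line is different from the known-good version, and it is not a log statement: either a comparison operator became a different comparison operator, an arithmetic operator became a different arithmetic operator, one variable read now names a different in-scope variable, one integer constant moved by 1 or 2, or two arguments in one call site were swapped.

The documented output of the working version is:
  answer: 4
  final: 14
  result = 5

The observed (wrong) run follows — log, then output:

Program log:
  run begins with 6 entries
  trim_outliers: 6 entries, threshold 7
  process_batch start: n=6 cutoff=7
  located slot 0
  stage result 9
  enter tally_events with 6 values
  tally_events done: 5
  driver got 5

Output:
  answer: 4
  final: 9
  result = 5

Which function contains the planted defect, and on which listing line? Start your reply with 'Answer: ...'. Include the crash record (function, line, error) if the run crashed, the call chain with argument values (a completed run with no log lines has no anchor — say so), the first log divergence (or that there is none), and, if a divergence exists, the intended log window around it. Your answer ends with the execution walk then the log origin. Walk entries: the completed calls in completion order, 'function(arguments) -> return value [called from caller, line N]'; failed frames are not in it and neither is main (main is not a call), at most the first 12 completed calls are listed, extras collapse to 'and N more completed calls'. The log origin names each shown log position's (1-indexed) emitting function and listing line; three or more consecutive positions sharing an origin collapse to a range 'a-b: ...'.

Answer: the defect is in trim_outliers at line 12.
Key fact: Log line 5 is where behavior first shows: 'stage result 9' appears instead of 'stage result 14'.
Call chain: main.
First divergence: position 5 — the shown line 'stage result 9' should read 'stage result 14'.
Intended log window:
  3: process_batch start: n=6 cutoff=7
  4: located slot 0
  5: stage result 14
  6: enter tally_events with 6 values
Execution walk:
  process_batch([7, 10, 4, 6, 6, 4], 7) -> 0  [called from trim_outliers, line 9]
  trim_outliers([7, 10, 4, 6, 6, 4], 7) -> 9  [called from main, line 32]
  tally_events([7, 10, 4, 6, 6, 4]) -> 5  [called from main, line 34]
  map_offsets(9, 5) -> 4  [called from main, line 36]
Log origins:
  1: emitted by main (line 31)
  2: emitted by trim_outliers (line 8)
  3: emitted by process_batch (line 2)
  4: emitted by trim_outliers (line 10)
  5: emitted by main (line 33)
  6: emitted by tally_events (line 15)
  7: emitted by tally_events (line 20)
  8: emitted by main (line 35)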